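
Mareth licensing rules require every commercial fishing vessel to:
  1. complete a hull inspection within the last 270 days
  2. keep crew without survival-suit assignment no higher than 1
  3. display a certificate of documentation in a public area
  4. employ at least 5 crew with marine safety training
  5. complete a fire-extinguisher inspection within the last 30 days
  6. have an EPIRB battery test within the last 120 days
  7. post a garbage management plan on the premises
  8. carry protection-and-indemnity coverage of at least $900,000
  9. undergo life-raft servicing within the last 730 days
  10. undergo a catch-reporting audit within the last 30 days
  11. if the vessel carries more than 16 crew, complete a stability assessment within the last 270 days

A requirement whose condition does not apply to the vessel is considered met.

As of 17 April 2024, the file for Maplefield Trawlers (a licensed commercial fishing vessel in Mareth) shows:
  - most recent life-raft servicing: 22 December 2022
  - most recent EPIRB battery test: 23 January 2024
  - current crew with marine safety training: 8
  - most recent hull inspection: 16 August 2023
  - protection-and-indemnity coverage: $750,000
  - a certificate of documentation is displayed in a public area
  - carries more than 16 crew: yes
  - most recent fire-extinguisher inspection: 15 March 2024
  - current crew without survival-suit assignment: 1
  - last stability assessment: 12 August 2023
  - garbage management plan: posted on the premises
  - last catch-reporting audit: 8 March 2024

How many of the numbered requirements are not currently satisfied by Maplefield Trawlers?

1. hull inspection 245 days ago vs limit 270 → met
2. crew without survival-suit assignment 1 ≤ 1 → met
3. certificate of documentation present → met
4. crew with marine safety training 8 ≥ 5 → met
5. fire-extinguisher inspection 33 days ago vs limit 30 → not met
6. EPIRB battery test 85 days ago vs limit 120 → met
7. garbage management plan present → met
8. protection-and-indemnity coverage $750,000 < $900,000 → not met
9. life-raft servicing 482 days ago vs limit 730 → met
10. catch-reporting audit 40 days ago vs limit 30 → not met
11. condition 'carries more than 16 crew' holds; stability assessment 249 days ago vs limit 270 → met
Not met: 3 of 11

3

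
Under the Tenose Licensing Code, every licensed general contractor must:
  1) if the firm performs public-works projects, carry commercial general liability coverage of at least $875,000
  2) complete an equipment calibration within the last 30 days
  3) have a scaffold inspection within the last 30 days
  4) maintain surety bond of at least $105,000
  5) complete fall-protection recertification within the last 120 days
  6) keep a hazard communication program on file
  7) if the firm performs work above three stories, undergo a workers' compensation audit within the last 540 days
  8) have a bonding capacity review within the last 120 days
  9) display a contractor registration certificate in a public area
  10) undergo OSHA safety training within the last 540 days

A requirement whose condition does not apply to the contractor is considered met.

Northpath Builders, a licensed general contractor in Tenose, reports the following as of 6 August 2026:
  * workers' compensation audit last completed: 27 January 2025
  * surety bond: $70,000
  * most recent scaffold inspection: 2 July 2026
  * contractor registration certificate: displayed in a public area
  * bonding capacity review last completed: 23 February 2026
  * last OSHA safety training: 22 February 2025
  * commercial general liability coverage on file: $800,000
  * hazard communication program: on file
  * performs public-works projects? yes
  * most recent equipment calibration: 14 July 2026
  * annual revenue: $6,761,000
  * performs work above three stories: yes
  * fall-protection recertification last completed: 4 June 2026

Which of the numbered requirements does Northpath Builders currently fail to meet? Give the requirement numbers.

1, 3, 4, 7, 8

1. condition 'performs public-works projects' holds; commercial general liability coverage $800,000 < $875,000 → not met
2. equipment calibration 23 days ago vs limit 30 → met
3. scaffold inspection 35 days ago vs limit 30 → not met
4. surety bond $70,000 < $105,000 → not met
5. fall-protection recertification 63 days ago vs limit 120 → met
6. hazard communication program present → met
7. condition 'performs work above three stories' holds; workers' compensation audit 556 days ago vs limit 540 → not met
8. bonding capacity review 164 days ago vs limit 120 → not met
9. contractor registration certificate present → met
10. OSHA safety training 530 days ago vs limit 540 → met
Not met: 1, 3, 4, 7, 8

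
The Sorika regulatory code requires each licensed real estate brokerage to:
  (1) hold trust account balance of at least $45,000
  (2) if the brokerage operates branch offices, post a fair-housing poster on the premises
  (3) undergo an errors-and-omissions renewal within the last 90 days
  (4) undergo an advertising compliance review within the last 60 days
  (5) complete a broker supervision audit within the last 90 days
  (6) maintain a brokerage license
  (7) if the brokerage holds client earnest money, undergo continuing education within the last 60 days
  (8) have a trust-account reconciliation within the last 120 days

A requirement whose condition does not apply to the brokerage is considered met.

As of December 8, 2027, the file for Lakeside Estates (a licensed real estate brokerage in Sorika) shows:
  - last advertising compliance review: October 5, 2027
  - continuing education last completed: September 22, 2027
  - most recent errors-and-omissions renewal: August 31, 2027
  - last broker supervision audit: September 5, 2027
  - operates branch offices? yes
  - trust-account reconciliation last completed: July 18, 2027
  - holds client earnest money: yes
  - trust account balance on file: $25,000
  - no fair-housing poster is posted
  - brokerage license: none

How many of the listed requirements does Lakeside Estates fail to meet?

8

1. trust account balance $25,000 < $45,000 → not met
2. condition 'operates branch offices' holds; fair-housing poster absent → not met
3. errors-and-omissions renewal 99 days ago vs limit 90 → not met
4. advertising compliance review 64 days ago vs limit 60 → not met
5. broker supervision audit 94 days ago vs limit 90 → not met
6. brokerage license absent → not met
7. condition 'holds client earnest money' holds; continuing education 77 days ago vs limit 60 → not met
8. trust-account reconciliation 143 days ago vs limit 120 → not met
Not met: 8 of 8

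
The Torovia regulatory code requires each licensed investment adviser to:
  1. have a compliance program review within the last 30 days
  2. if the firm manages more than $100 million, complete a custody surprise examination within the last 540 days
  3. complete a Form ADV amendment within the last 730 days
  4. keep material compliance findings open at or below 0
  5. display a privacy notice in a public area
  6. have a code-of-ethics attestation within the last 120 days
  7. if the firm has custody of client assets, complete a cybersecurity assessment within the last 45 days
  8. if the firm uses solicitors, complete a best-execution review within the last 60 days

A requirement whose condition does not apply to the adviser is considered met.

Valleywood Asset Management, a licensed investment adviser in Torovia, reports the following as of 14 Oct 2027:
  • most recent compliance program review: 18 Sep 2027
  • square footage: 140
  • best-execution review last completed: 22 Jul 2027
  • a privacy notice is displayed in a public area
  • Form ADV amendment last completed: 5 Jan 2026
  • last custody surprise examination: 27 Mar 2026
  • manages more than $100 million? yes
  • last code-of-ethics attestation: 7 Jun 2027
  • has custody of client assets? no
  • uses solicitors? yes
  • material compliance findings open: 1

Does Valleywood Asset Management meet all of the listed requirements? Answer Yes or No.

No

1. compliance program review 26 days ago vs limit 30 → met
2. condition 'manages more than $100 million' holds; custody surprise examination 566 days ago vs limit 540 → not met
3. Form ADV amendment 647 days ago vs limit 730 → met
4. material compliance findings open 1 > 0 → not met
5. privacy notice present → met
6. code-of-ethics attestation 129 days ago vs limit 120 → not met
7. condition 'has custody of client assets' does not hold → requirement n/a → met
8. condition 'uses solicitors' holds; best-execution review 84 days ago vs limit 60 → not met
Not met: 2, 4, 6, 8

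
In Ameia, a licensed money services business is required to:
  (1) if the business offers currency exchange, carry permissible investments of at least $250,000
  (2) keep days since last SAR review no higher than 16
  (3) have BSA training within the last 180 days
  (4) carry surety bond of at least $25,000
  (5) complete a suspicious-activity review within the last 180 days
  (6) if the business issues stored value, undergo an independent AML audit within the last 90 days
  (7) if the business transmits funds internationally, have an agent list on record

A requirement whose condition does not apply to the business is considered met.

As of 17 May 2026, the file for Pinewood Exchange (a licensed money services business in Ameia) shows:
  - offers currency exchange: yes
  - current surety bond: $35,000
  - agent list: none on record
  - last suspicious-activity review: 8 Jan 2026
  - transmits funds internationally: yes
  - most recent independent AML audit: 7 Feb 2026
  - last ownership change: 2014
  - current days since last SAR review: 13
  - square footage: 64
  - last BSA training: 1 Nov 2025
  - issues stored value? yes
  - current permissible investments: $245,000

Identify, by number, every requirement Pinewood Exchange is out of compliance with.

1. condition 'offers currency exchange' holds; permissible investments $245,000 < $250,000 → not met
2. days since last SAR review 13 ≤ 16 → met
3. BSA training 197 days ago vs limit 180 → not met
4. surety bond $35,000 ≥ $25,000 → met
5. suspicious-activity review 129 days ago vs limit 180 → met
6. condition 'issues stored value' holds; independent AML audit 99 days ago vs limit 90 → not met
7. condition 'transmits funds internationally' holds; agent list absent → not met
Not met: 1, 3, 6, 7

1, 3, 6, 7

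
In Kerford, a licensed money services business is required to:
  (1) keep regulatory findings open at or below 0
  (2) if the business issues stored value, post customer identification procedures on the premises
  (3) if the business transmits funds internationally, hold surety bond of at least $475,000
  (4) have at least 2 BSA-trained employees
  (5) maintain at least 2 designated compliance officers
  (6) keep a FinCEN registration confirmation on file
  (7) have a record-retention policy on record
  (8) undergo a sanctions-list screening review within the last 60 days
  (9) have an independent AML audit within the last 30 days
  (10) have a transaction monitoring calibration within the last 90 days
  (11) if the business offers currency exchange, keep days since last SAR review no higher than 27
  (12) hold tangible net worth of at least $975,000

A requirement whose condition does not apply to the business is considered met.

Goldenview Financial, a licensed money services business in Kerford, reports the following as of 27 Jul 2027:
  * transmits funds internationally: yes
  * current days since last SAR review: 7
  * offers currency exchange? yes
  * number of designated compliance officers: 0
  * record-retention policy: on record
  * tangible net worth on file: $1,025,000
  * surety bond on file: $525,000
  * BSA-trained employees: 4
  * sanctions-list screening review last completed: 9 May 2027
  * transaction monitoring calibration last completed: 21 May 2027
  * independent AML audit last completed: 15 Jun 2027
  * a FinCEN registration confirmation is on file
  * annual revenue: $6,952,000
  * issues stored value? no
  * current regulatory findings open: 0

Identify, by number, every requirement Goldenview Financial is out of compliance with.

5, 8, 9

1. regulatory findings open 0 ≤ 0 → met
2. condition 'issues stored value' does not hold → requirement n/a → met
3. condition 'transmits funds internationally' holds; surety bond $525,000 ≥ $475,000 → met
4. BSA-trained employees 4 ≥ 2 → met
5. designated compliance officers 0 < 2 → not met
6. FinCEN registration confirmation present → met
7. record-retention policy present → met
8. sanctions-list screening review 79 days ago vs limit 60 → not met
9. independent AML audit 42 days ago vs limit 30 → not met
10. transaction monitoring calibration 67 days ago vs limit 90 → met
11. condition 'offers currency exchange' holds; days since last SAR review 7 ≤ 27 → met
12. tangible net worth $1,025,000 ≥ $975,000 → met
Not met: 5, 8, 9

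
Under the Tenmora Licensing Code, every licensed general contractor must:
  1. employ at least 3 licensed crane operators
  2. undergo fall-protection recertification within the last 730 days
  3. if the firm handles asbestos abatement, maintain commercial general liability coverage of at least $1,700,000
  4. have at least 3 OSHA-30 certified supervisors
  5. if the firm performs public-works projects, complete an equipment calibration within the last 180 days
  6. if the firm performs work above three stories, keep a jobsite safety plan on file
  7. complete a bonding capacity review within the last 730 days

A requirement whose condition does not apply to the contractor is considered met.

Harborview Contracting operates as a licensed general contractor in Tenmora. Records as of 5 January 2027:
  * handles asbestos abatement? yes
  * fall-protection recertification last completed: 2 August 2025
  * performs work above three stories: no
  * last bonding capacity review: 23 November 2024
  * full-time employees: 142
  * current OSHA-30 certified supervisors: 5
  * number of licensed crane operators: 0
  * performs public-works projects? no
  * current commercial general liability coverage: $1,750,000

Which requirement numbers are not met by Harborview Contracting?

1, 7

1. licensed crane operators 0 < 3 → not met
2. fall-protection recertification 521 days ago vs limit 730 → met
3. condition 'handles asbestos abatement' holds; commercial general liability coverage $1,750,000 ≥ $1,700,000 → met
4. OSHA-30 certified supervisors 5 ≥ 3 → met
5. condition 'performs public-works projects' does not hold → requirement n/a → met
6. condition 'performs work above three stories' does not hold → requirement n/a → met
7. bonding capacity review 773 days ago vs limit 730 → not met
Not met: 1, 7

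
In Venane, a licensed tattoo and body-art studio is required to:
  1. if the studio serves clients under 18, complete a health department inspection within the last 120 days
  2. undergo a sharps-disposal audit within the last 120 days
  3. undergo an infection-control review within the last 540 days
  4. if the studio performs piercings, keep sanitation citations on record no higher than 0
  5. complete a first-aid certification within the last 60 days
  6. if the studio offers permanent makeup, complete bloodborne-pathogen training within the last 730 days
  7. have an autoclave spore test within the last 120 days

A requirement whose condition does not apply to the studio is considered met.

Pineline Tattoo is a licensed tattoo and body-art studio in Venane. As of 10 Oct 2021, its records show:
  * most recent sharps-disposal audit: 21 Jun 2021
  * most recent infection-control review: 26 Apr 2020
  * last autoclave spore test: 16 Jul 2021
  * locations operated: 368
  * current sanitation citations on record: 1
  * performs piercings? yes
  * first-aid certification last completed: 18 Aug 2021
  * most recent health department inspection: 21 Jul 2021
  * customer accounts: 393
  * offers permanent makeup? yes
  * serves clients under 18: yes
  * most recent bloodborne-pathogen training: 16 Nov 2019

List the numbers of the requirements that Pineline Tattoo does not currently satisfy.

1. condition 'serves clients under 18' holds; health department inspection 81 days ago vs limit 120 → met
2. sharps-disposal audit 111 days ago vs limit 120 → met
3. infection-control review 532 days ago vs limit 540 → met
4. condition 'performs piercings' holds; sanitation citations on record 1 > 0 → not met
5. first-aid certification 53 days ago vs limit 60 → met
6. condition 'offers permanent makeup' holds; bloodborne-pathogen training 694 days ago vs limit 730 → met
7. autoclave spore test 86 days ago vs limit 120 → met
Not met: 4

4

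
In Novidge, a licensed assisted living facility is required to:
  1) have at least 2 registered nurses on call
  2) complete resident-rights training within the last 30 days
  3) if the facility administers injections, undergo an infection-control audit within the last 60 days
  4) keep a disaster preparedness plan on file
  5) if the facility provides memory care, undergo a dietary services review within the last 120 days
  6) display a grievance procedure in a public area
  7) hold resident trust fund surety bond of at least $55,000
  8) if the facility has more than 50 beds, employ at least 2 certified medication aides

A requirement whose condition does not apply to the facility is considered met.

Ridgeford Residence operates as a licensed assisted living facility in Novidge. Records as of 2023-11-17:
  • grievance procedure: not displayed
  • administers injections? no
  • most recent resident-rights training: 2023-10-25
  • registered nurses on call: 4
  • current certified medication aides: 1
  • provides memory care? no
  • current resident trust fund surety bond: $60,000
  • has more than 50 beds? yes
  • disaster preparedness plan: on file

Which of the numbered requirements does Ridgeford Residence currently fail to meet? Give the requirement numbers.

6, 8

1. registered nurses on call 4 ≥ 2 → met
2. resident-rights training 23 days ago vs limit 30 → met
3. condition 'administers injections' does not hold → requirement n/a → met
4. disaster preparedness plan present → met
5. condition 'provides memory care' does not hold → requirement n/a → met
6. grievance procedure absent → not met
7. resident trust fund surety bond $60,000 ≥ $55,000 → met
8. condition 'has more than 50 beds' holds; certified medication aides 1 < 2 → not met
Not met: 6, 8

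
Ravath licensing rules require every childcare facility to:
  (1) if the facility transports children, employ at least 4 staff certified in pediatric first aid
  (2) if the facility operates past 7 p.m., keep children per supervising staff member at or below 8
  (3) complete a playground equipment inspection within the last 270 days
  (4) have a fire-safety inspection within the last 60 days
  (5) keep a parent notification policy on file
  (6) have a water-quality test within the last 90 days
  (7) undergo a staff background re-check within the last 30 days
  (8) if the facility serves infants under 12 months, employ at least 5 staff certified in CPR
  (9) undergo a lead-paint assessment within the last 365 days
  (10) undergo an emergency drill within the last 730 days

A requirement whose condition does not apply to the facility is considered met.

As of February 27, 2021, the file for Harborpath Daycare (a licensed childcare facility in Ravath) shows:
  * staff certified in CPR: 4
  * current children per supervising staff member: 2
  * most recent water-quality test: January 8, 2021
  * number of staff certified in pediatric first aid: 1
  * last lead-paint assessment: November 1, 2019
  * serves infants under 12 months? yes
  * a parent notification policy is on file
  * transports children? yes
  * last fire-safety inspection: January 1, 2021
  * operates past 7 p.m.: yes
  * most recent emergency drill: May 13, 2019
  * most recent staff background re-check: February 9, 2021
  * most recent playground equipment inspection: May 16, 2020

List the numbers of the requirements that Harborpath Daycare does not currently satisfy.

1, 3, 8, 9

1. condition 'transports children' holds; staff certified in pediatric first aid 1 < 4 → not met
2. condition 'operates past 7 p.m.' holds; children per supervising staff member 2 ≤ 8 → met
3. playground equipment inspection 287 days ago vs limit 270 → not met
4. fire-safety inspection 57 days ago vs limit 60 → met
5. parent notification policy present → met
6. water-quality test 50 days ago vs limit 90 → met
7. staff background re-check 18 days ago vs limit 30 → met
8. condition 'serves infants under 12 months' holds; staff certified in CPR 4 < 5 → not met
9. lead-paint assessment 484 days ago vs limit 365 → not met
10. emergency drill 656 days ago vs limit 730 → met
Not met: 1, 3, 8, 9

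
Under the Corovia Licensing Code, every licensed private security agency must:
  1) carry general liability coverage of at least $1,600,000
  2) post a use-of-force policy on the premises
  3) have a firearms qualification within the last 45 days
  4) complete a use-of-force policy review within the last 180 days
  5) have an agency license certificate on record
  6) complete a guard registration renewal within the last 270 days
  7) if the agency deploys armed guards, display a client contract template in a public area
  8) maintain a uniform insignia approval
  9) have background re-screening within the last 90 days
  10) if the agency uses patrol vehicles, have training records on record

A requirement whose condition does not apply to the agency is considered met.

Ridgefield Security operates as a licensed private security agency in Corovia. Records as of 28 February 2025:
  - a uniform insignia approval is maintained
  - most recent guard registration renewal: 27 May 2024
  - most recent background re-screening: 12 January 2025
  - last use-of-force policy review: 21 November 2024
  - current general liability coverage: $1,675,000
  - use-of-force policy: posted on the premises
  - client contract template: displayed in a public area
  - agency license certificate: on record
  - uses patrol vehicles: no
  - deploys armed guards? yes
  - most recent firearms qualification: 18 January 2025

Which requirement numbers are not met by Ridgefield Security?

1. general liability coverage $1,675,000 ≥ $1,600,000 → met
2. use-of-force policy present → met
3. firearms qualification 41 days ago vs limit 45 → met
4. use-of-force policy review 99 days ago vs limit 180 → met
5. agency license certificate present → met
6. guard registration renewal 277 days ago vs limit 270 → not met
7. condition 'deploys armed guards' holds; client contract template present → met
8. uniform insignia approval present → met
9. background re-screening 47 days ago vs limit 90 → met
10. condition 'uses patrol vehicles' does not hold → requirement n/a → met
Not met: 6

6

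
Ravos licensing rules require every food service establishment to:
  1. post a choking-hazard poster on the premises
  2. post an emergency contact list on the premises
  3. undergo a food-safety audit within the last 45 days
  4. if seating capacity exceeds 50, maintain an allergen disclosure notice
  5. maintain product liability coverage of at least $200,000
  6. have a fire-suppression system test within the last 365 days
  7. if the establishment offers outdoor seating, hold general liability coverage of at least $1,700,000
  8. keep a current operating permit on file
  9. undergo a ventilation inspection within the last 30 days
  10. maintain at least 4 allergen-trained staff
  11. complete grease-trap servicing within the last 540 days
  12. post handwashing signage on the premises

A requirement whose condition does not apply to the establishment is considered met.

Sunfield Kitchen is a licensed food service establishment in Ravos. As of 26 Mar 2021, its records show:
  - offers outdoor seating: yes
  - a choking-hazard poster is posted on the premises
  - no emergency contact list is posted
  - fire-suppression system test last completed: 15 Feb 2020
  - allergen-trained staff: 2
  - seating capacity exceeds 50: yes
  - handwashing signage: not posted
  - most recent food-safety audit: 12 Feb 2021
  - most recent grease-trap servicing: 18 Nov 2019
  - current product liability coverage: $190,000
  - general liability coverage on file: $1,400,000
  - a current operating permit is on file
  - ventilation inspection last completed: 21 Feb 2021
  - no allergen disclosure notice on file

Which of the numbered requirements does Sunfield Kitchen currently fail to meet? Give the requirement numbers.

1. choking-hazard poster present → met
2. emergency contact list absent → not met
3. food-safety audit 42 days ago vs limit 45 → met
4. condition 'seating capacity exceeds 50' holds; allergen disclosure notice absent → not met
5. product liability coverage $190,000 < $200,000 → not met
6. fire-suppression system test 405 days ago vs limit 365 → not met
7. condition 'offers outdoor seating' holds; general liability coverage $1,400,000 < $1,700,000 → not met
8. current operating permit present → met
9. ventilation inspection 33 days ago vs limit 30 → not met
10. allergen-trained staff 2 < 4 → not met
11. grease-trap servicing 494 days ago vs limit 540 → met
12. handwashing signage absent → not met
Not met: 2, 4, 5, 6, 7, 9, 10, 12

2, 4, 5, 6, 7, 9, 10, 12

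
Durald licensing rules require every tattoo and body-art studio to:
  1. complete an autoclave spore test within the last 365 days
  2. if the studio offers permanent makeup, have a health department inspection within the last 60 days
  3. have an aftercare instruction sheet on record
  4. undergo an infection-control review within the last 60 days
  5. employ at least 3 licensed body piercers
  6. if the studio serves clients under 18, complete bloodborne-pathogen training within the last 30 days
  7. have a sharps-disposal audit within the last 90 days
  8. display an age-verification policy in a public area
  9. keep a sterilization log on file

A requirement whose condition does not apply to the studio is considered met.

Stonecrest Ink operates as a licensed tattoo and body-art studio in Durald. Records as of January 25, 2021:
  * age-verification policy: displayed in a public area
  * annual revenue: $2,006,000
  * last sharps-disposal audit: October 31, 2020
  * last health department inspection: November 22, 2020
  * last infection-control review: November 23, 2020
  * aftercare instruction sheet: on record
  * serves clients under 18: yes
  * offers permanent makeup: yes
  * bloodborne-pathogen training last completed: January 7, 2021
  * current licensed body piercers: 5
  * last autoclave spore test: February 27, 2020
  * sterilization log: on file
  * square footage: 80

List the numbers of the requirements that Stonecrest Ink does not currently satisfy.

1. autoclave spore test 333 days ago vs limit 365 → met
2. condition 'offers permanent makeup' holds; health department inspection 64 days ago vs limit 60 → not met
3. aftercare instruction sheet present → met
4. infection-control review 63 days ago vs limit 60 → not met
5. licensed body piercers 5 ≥ 3 → met
6. condition 'serves clients under 18' holds; bloodborne-pathogen training 18 days ago vs limit 30 → met
7. sharps-disposal audit 86 days ago vs limit 90 → met
8. age-verification policy present → met
9. sterilization log present → met
Not met: 2, 4

2, 4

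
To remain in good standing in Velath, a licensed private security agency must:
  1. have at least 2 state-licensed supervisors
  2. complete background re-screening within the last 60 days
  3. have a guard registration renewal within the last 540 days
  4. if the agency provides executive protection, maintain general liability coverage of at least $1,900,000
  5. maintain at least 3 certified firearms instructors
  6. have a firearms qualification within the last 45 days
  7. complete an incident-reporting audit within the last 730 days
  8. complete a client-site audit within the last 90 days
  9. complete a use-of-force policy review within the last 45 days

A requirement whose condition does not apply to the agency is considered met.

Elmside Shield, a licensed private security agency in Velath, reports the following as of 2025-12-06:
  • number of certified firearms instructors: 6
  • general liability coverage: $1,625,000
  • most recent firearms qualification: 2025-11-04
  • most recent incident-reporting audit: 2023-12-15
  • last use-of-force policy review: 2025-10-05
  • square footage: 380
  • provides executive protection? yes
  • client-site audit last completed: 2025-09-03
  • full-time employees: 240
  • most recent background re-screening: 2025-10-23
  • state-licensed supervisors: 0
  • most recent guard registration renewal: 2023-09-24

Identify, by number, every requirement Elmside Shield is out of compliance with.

1, 3, 4, 8, 9

1. state-licensed supervisors 0 < 2 → not met
2. background re-screening 44 days ago vs limit 60 → met
3. guard registration renewal 804 days ago vs limit 540 → not met
4. condition 'provides executive protection' holds; general liability coverage $1,625,000 < $1,900,000 → not met
5. certified firearms instructors 6 ≥ 3 → met
6. firearms qualification 32 days ago vs limit 45 → met
7. incident-reporting audit 722 days ago vs limit 730 → met
8. client-site audit 94 days ago vs limit 90 → not met
9. use-of-force policy review 62 days ago vs limit 45 → not met
Not met: 1, 3, 4, 8, 9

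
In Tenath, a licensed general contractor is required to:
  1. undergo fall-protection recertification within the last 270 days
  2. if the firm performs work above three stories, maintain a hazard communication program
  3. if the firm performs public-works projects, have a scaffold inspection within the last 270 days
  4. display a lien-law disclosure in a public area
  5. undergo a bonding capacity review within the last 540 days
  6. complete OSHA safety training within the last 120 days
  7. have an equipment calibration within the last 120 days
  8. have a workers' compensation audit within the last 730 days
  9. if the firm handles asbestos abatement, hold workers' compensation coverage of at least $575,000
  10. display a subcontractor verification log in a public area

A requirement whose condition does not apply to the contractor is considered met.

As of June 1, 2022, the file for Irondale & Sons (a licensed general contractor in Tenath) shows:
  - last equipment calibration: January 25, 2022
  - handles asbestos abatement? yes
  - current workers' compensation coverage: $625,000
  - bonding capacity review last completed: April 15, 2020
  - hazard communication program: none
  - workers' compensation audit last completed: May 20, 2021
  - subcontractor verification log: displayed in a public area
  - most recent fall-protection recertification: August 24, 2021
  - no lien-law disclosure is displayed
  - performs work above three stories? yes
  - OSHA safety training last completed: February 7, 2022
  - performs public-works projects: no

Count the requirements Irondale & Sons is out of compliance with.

5

1. fall-protection recertification 281 days ago vs limit 270 → not met
2. condition 'performs work above three stories' holds; hazard communication program absent → not met
3. condition 'performs public-works projects' does not hold → requirement n/a → met
4. lien-law disclosure absent → not met
5. bonding capacity review 777 days ago vs limit 540 → not met
6. OSHA safety training 114 days ago vs limit 120 → met
7. equipment calibration 127 days ago vs limit 120 → not met
8. workers' compensation audit 377 days ago vs limit 730 → met
9. condition 'handles asbestos abatement' holds; workers' compensation coverage $625,000 ≥ $575,000 → met
10. subcontractor verification log present → met
Not met: 5 of 10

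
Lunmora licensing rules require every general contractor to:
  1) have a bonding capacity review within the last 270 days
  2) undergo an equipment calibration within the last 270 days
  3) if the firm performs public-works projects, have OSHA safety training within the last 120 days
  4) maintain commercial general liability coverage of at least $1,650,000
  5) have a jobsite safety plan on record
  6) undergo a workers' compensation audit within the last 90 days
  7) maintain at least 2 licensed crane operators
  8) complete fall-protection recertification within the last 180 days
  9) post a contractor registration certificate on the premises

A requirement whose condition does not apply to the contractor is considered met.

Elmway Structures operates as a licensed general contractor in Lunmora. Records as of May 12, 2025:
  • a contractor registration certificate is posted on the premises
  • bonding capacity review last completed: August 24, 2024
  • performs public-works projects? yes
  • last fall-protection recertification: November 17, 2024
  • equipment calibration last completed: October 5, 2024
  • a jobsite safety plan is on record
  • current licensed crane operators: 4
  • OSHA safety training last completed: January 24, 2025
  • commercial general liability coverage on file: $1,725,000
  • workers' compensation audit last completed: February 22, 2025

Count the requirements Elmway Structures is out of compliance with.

0

1. bonding capacity review 261 days ago vs limit 270 → met
2. equipment calibration 219 days ago vs limit 270 → met
3. condition 'performs public-works projects' holds; OSHA safety training 108 days ago vs limit 120 → met
4. commercial general liability coverage $1,725,000 ≥ $1,650,000 → met
5. jobsite safety plan present → met
6. workers' compensation audit 79 days ago vs limit 90 → met
7. licensed crane operators 4 ≥ 2 → met
8. fall-protection recertification 176 days ago vs limit 180 → met
9. contractor registration certificate present → met
Not met: 0 of 9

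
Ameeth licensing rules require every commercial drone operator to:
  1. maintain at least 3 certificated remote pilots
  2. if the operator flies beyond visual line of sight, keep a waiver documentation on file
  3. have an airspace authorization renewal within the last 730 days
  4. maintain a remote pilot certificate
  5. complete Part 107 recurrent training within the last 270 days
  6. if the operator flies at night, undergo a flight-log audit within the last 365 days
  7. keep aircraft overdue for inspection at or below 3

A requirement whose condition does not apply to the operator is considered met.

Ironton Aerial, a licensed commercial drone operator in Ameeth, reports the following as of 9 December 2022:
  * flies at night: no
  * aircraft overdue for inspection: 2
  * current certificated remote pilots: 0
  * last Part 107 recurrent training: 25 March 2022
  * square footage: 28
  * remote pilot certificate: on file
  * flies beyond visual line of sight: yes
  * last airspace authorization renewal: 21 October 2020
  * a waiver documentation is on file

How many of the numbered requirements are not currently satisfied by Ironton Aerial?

1. certificated remote pilots 0 < 3 → not met
2. condition 'flies beyond visual line of sight' holds; waiver documentation present → met
3. airspace authorization renewal 779 days ago vs limit 730 → not met
4. remote pilot certificate present → met
5. Part 107 recurrent training 259 days ago vs limit 270 → met
6. condition 'flies at night' does not hold → requirement n/a → met
7. aircraft overdue for inspection 2 ≤ 3 → met
Not met: 2 of 7

2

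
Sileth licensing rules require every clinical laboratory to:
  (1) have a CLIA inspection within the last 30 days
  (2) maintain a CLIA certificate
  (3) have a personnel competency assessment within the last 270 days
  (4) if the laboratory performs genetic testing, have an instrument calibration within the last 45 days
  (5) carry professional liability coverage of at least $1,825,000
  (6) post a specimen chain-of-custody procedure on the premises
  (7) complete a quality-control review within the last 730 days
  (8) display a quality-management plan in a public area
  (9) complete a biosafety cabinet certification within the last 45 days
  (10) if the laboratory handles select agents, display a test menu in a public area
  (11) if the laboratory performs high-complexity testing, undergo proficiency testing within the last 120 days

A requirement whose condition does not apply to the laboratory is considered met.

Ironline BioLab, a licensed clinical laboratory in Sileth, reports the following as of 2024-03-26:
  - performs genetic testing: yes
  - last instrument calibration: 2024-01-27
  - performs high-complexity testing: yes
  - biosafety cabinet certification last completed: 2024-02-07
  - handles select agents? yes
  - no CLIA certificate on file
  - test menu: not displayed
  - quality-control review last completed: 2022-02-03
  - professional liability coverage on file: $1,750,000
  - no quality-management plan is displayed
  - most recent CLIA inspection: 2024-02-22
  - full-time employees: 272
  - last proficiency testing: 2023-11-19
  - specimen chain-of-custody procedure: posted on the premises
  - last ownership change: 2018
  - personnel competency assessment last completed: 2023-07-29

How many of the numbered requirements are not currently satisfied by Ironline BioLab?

1. CLIA inspection 33 days ago vs limit 30 → not met
2. CLIA certificate absent → not met
3. personnel competency assessment 241 days ago vs limit 270 → met
4. condition 'performs genetic testing' holds; instrument calibration 59 days ago vs limit 45 → not met
5. professional liability coverage $1,750,000 < $1,825,000 → not met
6. specimen chain-of-custody procedure present → met
7. quality-control review 782 days ago vs limit 730 → not met
8. quality-management plan absent → not met
9. biosafety cabinet certification 48 days ago vs limit 45 → not met
10. condition 'handles select agents' holds; test menu absent → not met
11. condition 'performs high-complexity testing' holds; proficiency testing 128 days ago vs limit 120 → not met
Not met: 9 of 11

9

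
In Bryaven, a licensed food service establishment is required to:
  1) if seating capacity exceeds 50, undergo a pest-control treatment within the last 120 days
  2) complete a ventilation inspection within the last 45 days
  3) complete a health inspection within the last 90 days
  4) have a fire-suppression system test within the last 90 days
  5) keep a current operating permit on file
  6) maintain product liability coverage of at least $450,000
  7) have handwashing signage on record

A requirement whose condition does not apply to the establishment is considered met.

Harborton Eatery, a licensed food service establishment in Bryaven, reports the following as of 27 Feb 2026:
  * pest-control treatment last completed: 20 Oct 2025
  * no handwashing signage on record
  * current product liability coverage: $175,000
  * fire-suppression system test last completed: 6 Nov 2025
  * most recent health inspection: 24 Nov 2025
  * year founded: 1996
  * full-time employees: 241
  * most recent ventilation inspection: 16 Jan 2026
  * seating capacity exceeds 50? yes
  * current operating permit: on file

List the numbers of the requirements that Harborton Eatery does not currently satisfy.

1, 3, 4, 6, 7

1. condition 'seating capacity exceeds 50' holds; pest-control treatment 130 days ago vs limit 120 → not met
2. ventilation inspection 42 days ago vs limit 45 → met
3. health inspection 95 days ago vs limit 90 → not met
4. fire-suppression system test 113 days ago vs limit 90 → not met
5. current operating permit present → met
6. product liability coverage $175,000 < $450,000 → not met
7. handwashing signage absent → not met
Not met: 1, 3, 4, 6, 7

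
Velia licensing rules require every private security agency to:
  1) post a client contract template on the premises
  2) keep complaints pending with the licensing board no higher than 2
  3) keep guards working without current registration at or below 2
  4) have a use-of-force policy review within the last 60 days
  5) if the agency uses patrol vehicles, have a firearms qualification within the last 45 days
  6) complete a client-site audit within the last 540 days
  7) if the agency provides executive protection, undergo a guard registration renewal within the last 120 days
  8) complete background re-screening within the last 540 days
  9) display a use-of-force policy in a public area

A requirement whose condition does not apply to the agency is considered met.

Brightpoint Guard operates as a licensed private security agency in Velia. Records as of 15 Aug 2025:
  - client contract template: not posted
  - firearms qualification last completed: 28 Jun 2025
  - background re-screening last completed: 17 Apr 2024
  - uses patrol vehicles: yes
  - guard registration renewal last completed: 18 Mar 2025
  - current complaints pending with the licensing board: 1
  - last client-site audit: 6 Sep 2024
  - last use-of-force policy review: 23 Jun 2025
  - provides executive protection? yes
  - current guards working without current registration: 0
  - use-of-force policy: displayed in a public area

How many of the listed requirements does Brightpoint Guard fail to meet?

1. client contract template absent → not met
2. complaints pending with the licensing board 1 ≤ 2 → met
3. guards working without current registration 0 ≤ 2 → met
4. use-of-force policy review 53 days ago vs limit 60 → met
5. condition 'uses patrol vehicles' holds; firearms qualification 48 days ago vs limit 45 → not met
6. client-site audit 343 days ago vs limit 540 → met
7. condition 'provides executive protection' holds; guard registration renewal 150 days ago vs limit 120 → not met
8. background re-screening 485 days ago vs limit 540 → met
9. use-of-force policy present → met
Not met: 3 of 9

3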